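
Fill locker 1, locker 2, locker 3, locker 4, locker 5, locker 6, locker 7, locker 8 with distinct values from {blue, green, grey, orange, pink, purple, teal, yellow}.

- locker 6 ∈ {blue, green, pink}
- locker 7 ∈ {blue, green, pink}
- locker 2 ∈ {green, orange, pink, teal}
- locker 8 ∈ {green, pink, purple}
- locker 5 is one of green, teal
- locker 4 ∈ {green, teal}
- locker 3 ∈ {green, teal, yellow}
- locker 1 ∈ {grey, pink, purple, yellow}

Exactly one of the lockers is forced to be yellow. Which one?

The 8 variables together cover exactly {blue, green, grey, orange, pink, purple, teal, yellow} — 8 values for 8 variables — and grey appears only in locker 1's list, so locker 1 = grey.
Among the 7 still-open variables, orange fits only locker 2 (and all 7 values in {blue, green, orange, pink, purple, teal, yellow} must be used), so locker 2 = orange.
The 6 still-open variables draw from only 6 values {blue, green, pink, purple, teal, yellow}, so each is used; only locker 8 can be purple, hence locker 8 = purple.
The 5 still-open variables together cover exactly {blue, green, pink, teal, yellow} — 5 values for 5 variables — and yellow appears only in locker 3's list, so locker 3 = yellow.

locker 3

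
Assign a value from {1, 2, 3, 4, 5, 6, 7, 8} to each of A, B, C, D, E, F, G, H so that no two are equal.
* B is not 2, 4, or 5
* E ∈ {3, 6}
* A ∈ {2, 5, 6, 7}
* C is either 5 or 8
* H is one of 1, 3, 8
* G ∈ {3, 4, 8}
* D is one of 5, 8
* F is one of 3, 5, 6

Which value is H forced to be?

1

Among the 8 variables, 2 fits only A (and all 8 values in {1, 2, 3, 4, 5, 6, 7, 8} must be used), so A = 2.
Among the 7 still-open variables, 4 fits only G (and all 7 values in {1, 3, 4, 5, 6, 7, 8} must be used), so G = 4.
The 6 still-open variables together cover exactly {1, 3, 5, 6, 7, 8} — 6 values for 6 variables — and 7 appears only in B's list, so B = 7.
Among the 5 still-open variables, 1 fits only H (and all 5 values in {1, 3, 5, 6, 8} must be used), so H = 1.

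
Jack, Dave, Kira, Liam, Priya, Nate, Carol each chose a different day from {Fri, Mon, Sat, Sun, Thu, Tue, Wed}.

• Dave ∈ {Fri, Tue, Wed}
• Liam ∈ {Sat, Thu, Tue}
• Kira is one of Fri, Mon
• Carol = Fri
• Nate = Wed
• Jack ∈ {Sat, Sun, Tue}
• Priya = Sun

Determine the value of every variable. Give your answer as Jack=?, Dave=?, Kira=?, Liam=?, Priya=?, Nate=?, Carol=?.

Priya's domain is down to {Sun}, so Priya = Sun. Eliminate Sun elsewhere: Jack.
Nate has just one choice, so Nate = Wed. So Dave can't be Wed.
Carol's domain is down to {Fri}, so Carol = Fri. Strike Fri from Dave, Kira.
Dave's domain is down to {Tue}, so Dave = Tue. Remove Tue from Jack, Liam.
Kira has just one choice, so Kira = Mon.
Jack's domain is down to {Sat}, so Jack = Sat. Eliminate Sat elsewhere: Liam.
That leaves Liam = Thu.

Jack=Sat, Dave=Tue, Kira=Mon, Liam=Thu, Priya=Sun, Nate=Wed, Carol=Fri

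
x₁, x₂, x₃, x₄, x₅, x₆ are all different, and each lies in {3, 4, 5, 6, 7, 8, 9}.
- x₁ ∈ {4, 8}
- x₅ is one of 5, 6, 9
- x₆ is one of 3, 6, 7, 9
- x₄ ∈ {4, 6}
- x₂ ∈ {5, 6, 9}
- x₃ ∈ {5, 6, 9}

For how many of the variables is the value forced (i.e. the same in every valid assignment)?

The 3 variables x₂, x₃, x₅ are confined to {5, 6, 9}, which locks those values in; drop them from x₄, x₆.
x₄'s domain is down to {4}, so x₄ = 4. Strike 4 from x₁.
x₁ must be 8 (only option left).
Determined: x₁=8, x₄=4. The other variables each still have more than one consistent value. That makes 2.

2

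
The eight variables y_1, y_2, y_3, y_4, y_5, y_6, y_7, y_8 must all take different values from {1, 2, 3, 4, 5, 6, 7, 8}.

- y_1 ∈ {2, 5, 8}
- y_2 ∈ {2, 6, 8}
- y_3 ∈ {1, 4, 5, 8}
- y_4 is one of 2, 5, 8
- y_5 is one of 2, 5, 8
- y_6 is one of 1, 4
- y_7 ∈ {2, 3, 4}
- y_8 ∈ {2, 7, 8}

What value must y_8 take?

7

Among the 8 variables, 3 fits only y_7 (and all 8 values in {1, 2, 3, 4, 5, 6, 7, 8} must be used), so y_7 = 3.
The 7 still-open variables draw from only 7 values {1, 2, 4, 5, 6, 7, 8}, so each is used; only y_2 can be 6, hence y_2 = 6.
The 6 still-open variables together cover exactly {1, 2, 4, 5, 7, 8} — 6 values for 6 variables — and 7 appears only in y_8's list, so y_8 = 7.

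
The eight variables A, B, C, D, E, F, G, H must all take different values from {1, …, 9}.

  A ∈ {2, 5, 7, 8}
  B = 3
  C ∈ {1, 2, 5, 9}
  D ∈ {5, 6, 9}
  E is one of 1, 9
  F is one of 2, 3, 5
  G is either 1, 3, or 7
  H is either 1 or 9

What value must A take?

B must be 3 (only option left). So F, G can't be 3.
Among the 7 still-open variables, 6 fits only D (and all 7 values in {1, 2, 5, 6, 7, 8, 9} must be used), so D = 6.
Among the 6 still-open variables, 8 fits only A (and all 6 values in {1, 2, 5, 7, 8, 9} must be used), so A = 8.

8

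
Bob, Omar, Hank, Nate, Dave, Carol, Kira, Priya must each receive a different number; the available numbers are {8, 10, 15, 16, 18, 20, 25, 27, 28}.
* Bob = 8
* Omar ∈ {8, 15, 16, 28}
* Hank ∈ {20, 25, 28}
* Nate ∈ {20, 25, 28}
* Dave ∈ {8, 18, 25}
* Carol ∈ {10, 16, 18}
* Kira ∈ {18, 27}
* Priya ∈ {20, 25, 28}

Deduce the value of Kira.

Bob's domain is down to {8}, so Bob = 8. Remove 8 from Omar, Dave.
Hank, Nate, Priya between them cover only {20, 25, 28} — a naked triple. Remove those values from Omar, Dave.
Dave must be 18 (only option left). Remove 18 from Carol, Kira.
So Kira = 27.

27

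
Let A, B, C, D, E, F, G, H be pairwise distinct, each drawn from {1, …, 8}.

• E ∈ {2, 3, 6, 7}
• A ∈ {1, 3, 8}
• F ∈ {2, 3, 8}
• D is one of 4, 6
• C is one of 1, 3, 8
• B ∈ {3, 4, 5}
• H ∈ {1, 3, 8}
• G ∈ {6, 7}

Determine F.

Among the 8 variables, 5 fits only B (and all 8 values in {1, 2, 3, 4, 5, 6, 7, 8} must be used), so B = 5.
Among the 7 still-open variables, 4 fits only D (and all 7 values in {1, 2, 3, 4, 6, 7, 8} must be used), so D = 4.
A, C, H between them cover only {1, 3, 8} — a naked triple. Remove those values from E, F.
So F = 2.

2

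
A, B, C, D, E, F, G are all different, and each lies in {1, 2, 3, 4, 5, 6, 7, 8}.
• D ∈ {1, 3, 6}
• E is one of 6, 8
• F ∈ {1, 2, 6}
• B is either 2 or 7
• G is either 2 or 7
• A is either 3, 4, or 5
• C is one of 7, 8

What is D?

3

The 2 variables B and G are confined to {2, 7}, which locks those values in; drop them from C, F.
C must be 8 (only option left). Remove 8 from E.
That leaves E = 6. Remove 6 from D, F.
That leaves F = 1. Eliminate 1 elsewhere: D.
So D = 3.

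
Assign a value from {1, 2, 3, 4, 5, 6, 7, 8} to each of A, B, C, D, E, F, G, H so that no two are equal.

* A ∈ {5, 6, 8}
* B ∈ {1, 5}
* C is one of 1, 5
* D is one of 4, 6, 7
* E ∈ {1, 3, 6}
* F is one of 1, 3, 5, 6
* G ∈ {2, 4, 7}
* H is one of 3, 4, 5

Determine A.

8

The 8 variables together cover exactly {1, 2, 3, 4, 5, 6, 7, 8} — 8 values for 8 variables — and 2 appears only in G's list, so G = 2.
The 7 still-open variables together cover exactly {1, 3, 4, 5, 6, 7, 8} — 7 values for 7 variables — and 7 appears only in D's list, so D = 7.
The 6 still-open variables together cover exactly {1, 3, 4, 5, 6, 8} — 6 values for 6 variables — and 4 appears only in H's list, so H = 4.
The 5 still-open variables draw from only 5 values {1, 3, 5, 6, 8}, so each is used; only A can be 8, hence A = 8.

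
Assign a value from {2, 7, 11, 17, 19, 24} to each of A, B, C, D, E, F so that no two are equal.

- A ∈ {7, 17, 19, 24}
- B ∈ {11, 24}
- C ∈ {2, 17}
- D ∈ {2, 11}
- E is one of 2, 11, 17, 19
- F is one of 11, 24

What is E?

19

The 6 variables together cover exactly {2, 7, 11, 17, 19, 24} — 6 values for 6 variables — and 7 appears only in A's list, so A = 7.
The 5 still-open variables together cover exactly {2, 11, 17, 19, 24} — 5 values for 5 variables — and 19 appears only in E's list, so E = 19.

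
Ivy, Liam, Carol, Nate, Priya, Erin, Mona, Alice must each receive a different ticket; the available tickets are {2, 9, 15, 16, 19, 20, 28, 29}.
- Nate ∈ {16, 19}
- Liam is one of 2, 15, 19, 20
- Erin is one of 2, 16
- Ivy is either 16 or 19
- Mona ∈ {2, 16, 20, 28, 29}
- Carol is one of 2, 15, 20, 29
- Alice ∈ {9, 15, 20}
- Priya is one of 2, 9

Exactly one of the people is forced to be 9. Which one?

Among the 8 variables, 28 fits only Mona (and all 8 values in {2, 9, 15, 16, 19, 20, 28, 29} must be used), so Mona = 28.
The 7 still-open variables draw from only 7 values {2, 9, 15, 16, 19, 20, 29}, so each is used; only Carol can be 29, hence Carol = 29.
Ivy and Nate between them cover only {16, 19} — a naked pair. Remove those values from Liam, Erin.
That leaves Erin = 2. Eliminate 2 elsewhere: Liam, Priya.
So 9 goes to Priya.

Priya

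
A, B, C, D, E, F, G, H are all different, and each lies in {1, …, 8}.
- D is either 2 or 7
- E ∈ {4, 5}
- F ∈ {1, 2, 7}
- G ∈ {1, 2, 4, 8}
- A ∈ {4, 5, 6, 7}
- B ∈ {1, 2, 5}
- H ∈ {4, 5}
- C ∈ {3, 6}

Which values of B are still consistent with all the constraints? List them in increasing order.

1, 2

The 8 variables draw from only 8 values {1, 2, 3, 4, 5, 6, 7, 8}, so each is used; only C can be 3, hence C = 3.
Among the 7 still-open variables, 6 fits only A (and all 7 values in {1, 2, 4, 5, 6, 7, 8} must be used), so A = 6.
Among the 6 still-open variables, 8 fits only G (and all 6 values in {1, 2, 4, 5, 7, 8} must be used), so G = 8.
E and H share exactly the 2 values {4, 5}; by pigeonhole those values go to them, so strike 4, 5 from B.
No further eliminations apply; B can still be any of 1, 2.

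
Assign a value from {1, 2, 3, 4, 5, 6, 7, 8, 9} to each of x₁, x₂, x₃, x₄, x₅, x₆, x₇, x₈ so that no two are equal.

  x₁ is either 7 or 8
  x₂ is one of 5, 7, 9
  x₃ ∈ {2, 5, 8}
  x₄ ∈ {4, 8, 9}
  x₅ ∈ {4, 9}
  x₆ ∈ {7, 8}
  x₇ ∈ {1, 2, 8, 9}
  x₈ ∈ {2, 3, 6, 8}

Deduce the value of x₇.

x₁ and x₆ share exactly the 2 values {7, 8}; by pigeonhole those values go to them, so strike 7, 8 from x₂, x₃, x₄, x₇, x₈.
x₄ and x₅ between them cover only {4, 9} — a naked pair. Remove those values from x₂, x₇.
x₂ has just one choice, so x₂ = 5. Remove 5 from x₃.
x₃'s domain is down to {2}, so x₃ = 2. Strike 2 from x₇, x₈.
So x₇ = 1.

1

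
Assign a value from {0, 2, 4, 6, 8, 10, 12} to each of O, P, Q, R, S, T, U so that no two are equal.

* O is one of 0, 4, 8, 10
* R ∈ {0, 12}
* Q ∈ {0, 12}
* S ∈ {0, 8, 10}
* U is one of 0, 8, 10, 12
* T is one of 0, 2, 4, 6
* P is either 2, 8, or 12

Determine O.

The 7 variables draw from only 7 values {0, 2, 4, 6, 8, 10, 12}, so each is used; only T can be 6, hence T = 6.
The 6 still-open variables together cover exactly {0, 2, 4, 8, 10, 12} — 6 values for 6 variables — and 2 appears only in P's list, so P = 2.
Among the 5 still-open variables, 4 fits only O (and all 5 values in {0, 4, 8, 10, 12} must be used), so O = 4.

4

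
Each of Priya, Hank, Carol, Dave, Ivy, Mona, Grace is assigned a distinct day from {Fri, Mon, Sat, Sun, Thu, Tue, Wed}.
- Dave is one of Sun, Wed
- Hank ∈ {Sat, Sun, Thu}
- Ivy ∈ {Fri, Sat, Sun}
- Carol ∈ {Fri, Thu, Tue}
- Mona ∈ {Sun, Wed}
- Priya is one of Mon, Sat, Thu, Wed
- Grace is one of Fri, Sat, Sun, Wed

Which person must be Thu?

The 7 variables draw from only 7 values {Fri, Mon, Sat, Sun, Thu, Tue, Wed}, so each is used; only Priya can be Mon, hence Priya = Mon.
The 6 still-open variables together cover exactly {Fri, Sat, Sun, Thu, Tue, Wed} — 6 values for 6 variables — and Tue appears only in Carol's list, so Carol = Tue.
The 5 still-open variables together cover exactly {Fri, Sat, Sun, Thu, Wed} — 5 values for 5 variables — and Thu appears only in Hank's list, so Hank = Thu.

Hank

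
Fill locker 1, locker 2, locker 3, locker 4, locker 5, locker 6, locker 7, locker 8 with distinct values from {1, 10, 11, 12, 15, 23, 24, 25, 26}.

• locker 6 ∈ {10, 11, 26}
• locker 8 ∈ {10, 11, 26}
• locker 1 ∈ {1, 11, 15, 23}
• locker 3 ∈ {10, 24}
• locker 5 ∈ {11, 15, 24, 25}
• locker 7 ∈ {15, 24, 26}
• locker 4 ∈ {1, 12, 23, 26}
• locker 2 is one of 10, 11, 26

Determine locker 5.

locker 2, locker 6, locker 8 between them cover only {10, 11, 26} — a naked triple. Remove those values from locker 1, locker 3, locker 4, locker 5, locker 7.
locker 3's domain is down to {24}, so locker 3 = 24. So locker 5, locker 7 can't be 24.
That leaves locker 7 = 15. Remove 15 from locker 1, locker 5.
So locker 5 = 25.

25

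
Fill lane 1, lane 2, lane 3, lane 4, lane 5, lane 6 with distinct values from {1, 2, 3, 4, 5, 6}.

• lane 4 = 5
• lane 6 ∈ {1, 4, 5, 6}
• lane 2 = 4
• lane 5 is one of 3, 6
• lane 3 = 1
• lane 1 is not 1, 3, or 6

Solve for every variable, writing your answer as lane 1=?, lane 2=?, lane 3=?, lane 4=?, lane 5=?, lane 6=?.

lane 2 has just one choice, so lane 2 = 4. So lane 1, lane 6 can't be 4.
That leaves lane 3 = 1. Strike 1 from lane 6.
lane 4 has just one choice, so lane 4 = 5. Eliminate 5 elsewhere: lane 1, lane 6.
lane 6's domain is down to {6}, so lane 6 = 6. Remove 6 from lane 5.
lane 1's domain is down to {2}, so lane 1 = 2.
lane 5 must be 3 (only option left).

lane 1=2, lane 2=4, lane 3=1, lane 4=5, lane 5=3, lane 6=6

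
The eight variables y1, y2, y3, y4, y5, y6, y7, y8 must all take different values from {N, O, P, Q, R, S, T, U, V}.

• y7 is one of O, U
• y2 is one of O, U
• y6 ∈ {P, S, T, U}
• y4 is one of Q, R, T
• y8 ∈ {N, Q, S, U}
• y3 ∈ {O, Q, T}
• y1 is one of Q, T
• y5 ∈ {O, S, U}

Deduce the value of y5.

S

Among the 8 variables, N fits only y8 (and all 8 values in {N, O, P, Q, R, S, T, U} must be used), so y8 = N.
Among the 7 still-open variables, P fits only y6 (and all 7 values in {O, P, Q, R, S, T, U} must be used), so y6 = P.
The 6 still-open variables draw from only 6 values {O, Q, R, S, T, U}, so each is used; only y4 can be R, hence y4 = R.
Among the 5 still-open variables, S fits only y5 (and all 5 values in {O, Q, S, T, U} must be used), so y5 = S.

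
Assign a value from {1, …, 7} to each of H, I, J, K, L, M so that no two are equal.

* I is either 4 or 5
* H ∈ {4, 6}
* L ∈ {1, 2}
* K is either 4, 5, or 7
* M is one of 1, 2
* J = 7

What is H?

J must be 7 (only option left). Eliminate 7 elsewhere: K.
The 5 still-open variables together cover exactly {1, 2, 4, 5, 6} — 5 values for 5 variables — and 6 appears only in H's list, so H = 6.

6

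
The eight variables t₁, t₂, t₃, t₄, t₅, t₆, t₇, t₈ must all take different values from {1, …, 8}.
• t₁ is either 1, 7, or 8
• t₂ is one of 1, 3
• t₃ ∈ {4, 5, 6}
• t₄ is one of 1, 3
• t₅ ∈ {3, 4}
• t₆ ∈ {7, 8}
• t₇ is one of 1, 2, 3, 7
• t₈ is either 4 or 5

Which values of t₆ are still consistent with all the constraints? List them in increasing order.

The 8 variables together cover exactly {1, 2, 3, 4, 5, 6, 7, 8} — 8 values for 8 variables — and 2 appears only in t₇'s list, so t₇ = 2.
The 7 still-open variables together cover exactly {1, 3, 4, 5, 6, 7, 8} — 7 values for 7 variables — and 6 appears only in t₃'s list, so t₃ = 6.
The 6 still-open variables together cover exactly {1, 3, 4, 5, 7, 8} — 6 values for 6 variables — and 5 appears only in t₈'s list, so t₈ = 5.
The 5 still-open variables together cover exactly {1, 3, 4, 7, 8} — 5 values for 5 variables — and 4 appears only in t₅'s list, so t₅ = 4.
t₂ and t₄ between them cover only {1, 3} — a naked pair. Remove those values from t₁.
No further eliminations apply; t₆ can still be any of 7, 8.

7, 8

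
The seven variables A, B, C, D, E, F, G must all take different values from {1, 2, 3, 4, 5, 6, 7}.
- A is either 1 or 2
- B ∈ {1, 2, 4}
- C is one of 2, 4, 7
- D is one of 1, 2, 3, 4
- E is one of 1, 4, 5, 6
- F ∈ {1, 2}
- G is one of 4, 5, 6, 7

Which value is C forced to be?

7

The 7 variables draw from only 7 values {1, 2, 3, 4, 5, 6, 7}, so each is used; only D can be 3, hence D = 3.
A and F share exactly the 2 values {1, 2}; by pigeonhole those values go to them, so strike 1, 2 from B, C, E.
B must be 4 (only option left). Eliminate 4 elsewhere: C, E, G.
So C = 7.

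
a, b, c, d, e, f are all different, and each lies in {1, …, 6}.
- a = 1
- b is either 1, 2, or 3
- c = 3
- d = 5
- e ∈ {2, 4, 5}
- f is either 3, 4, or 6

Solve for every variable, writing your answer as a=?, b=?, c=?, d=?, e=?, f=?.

a=1, b=2, c=3, d=5, e=4, f=6

a has just one choice, so a = 1. Strike 1 from b.
c must be 3 (only option left). So b, f can't be 3.
d has just one choice, so d = 5. Eliminate 5 elsewhere: e.
b must be 2 (only option left). So e can't be 2.
e's domain is down to {4}, so e = 4. Strike 4 from f.
f has just one choice, so f = 6.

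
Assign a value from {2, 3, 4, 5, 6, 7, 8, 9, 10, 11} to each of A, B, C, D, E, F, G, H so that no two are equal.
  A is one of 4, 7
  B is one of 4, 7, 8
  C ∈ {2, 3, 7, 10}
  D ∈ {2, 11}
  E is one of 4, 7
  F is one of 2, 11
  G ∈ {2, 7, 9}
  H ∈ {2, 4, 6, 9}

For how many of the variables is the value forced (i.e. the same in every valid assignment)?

A and E between them cover only {4, 7} — a naked pair. Remove those values from B, C, G, H.
That leaves B = 8.
The 2 variables D and F are confined to {2, 11}, which locks those values in; drop them from C, G, H.
G has just one choice, so G = 9. Eliminate 9 elsewhere: H.
That leaves H = 6.
Determined: B=8, G=9, H=6. The other variables each still have more than one consistent value. That makes 3.

3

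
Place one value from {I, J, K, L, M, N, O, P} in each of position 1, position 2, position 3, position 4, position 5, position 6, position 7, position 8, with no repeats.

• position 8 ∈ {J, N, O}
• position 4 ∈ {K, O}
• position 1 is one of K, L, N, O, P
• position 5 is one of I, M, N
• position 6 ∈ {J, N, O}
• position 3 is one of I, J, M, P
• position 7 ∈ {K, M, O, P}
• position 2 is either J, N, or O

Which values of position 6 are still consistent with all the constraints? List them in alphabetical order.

Among the 8 variables, L fits only position 1 (and all 8 values in {I, J, K, L, M, N, O, P} must be used), so position 1 = L.
The 3 variables position 2, position 6, position 8 are confined to {J, N, O}, which locks those values in; drop them from position 3, position 4, position 5, position 7.
That leaves position 4 = K. Eliminate K elsewhere: position 7.
No further eliminations apply; position 6 can still be any of J, N, O.

J, N, O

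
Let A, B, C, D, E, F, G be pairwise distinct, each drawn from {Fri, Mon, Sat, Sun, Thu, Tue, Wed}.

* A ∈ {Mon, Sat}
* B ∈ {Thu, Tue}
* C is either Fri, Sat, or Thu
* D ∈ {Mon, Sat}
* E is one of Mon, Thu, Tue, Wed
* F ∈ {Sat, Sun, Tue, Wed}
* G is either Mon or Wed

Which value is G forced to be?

Wed

The 7 variables draw from only 7 values {Fri, Mon, Sat, Sun, Thu, Tue, Wed}, so each is used; only C can be Fri, hence C = Fri.
The 6 still-open variables draw from only 6 values {Mon, Sat, Sun, Thu, Tue, Wed}, so each is used; only F can be Sun, hence F = Sun.
A and D between them cover only {Mon, Sat} — a naked pair. Remove those values from E, G.
So G = Wed.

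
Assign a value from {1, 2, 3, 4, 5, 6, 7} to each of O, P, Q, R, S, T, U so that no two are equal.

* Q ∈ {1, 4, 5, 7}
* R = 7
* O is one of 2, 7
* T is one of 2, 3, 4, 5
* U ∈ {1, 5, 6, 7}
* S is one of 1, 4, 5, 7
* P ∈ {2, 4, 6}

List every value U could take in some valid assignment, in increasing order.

1, 5, 6

R has just one choice, so R = 7. Eliminate 7 elsewhere: O, Q, S, U.
O's domain is down to {2}, so O = 2. So P, T can't be 2.
The 5 still-open variables together cover exactly {1, 3, 4, 5, 6} — 5 values for 5 variables — and 3 appears only in T's list, so T = 3.
No further eliminations apply; U can still be any of 1, 5, 6.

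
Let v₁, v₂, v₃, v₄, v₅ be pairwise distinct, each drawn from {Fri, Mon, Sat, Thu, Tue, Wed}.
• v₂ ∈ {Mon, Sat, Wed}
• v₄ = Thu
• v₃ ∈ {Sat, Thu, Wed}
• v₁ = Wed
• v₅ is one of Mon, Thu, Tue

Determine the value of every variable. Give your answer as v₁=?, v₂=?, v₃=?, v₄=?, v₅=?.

v₁ must be Wed (only option left). Strike Wed from v₂, v₃.
v₄ must be Thu (only option left). Eliminate Thu elsewhere: v₃, v₅.
That leaves v₃ = Sat. Eliminate Sat elsewhere: v₂.
v₂ must be Mon (only option left). Eliminate Mon elsewhere: v₅.
v₅ must be Tue (only option left).

v₁=Wed, v₂=Mon, v₃=Sat, v₄=Thu, v₅=Tue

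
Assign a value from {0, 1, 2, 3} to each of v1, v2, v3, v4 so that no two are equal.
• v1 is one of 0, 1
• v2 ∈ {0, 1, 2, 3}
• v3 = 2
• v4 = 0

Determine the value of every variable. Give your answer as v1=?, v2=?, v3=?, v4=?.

v3 has just one choice, so v3 = 2. So v2 can't be 2.
v4 has just one choice, so v4 = 0. Remove 0 from v1, v2.
v1's domain is down to {1}, so v1 = 1. Remove 1 from v2.
That leaves v2 = 3.

v1=1, v2=3, v3=2, v4=0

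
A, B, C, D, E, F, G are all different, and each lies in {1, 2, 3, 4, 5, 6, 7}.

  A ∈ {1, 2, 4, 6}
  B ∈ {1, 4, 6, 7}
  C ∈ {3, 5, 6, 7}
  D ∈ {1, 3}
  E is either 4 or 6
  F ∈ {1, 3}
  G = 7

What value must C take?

G's domain is down to {7}, so G = 7. Eliminate 7 elsewhere: B, C.
Among the 6 still-open variables, 2 fits only A (and all 6 values in {1, 2, 3, 4, 5, 6} must be used), so A = 2.
Among the 5 still-open variables, 5 fits only C (and all 5 values in {1, 3, 4, 5, 6} must be used), so C = 5.

5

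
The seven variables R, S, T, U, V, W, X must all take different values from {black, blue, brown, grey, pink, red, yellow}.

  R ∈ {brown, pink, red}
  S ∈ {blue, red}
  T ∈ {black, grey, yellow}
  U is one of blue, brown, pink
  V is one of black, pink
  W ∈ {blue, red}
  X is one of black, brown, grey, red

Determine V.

black

Among the 7 variables, yellow fits only T (and all 7 values in {black, blue, brown, grey, pink, red, yellow} must be used), so T = yellow.
The 6 still-open variables draw from only 6 values {black, blue, brown, grey, pink, red}, so each is used; only X can be grey, hence X = grey.
The 5 still-open variables together cover exactly {black, blue, brown, pink, red} — 5 values for 5 variables — and black appears only in V's list, so V = black.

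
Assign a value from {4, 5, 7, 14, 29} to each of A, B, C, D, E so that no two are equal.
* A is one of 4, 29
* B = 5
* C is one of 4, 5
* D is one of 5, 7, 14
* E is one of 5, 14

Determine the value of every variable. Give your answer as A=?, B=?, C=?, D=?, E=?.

B's domain is down to {5}, so B = 5. Remove 5 from C, D, E.
C must be 4 (only option left). So A can't be 4.
E must be 14 (only option left). Eliminate 14 elsewhere: D.
That leaves A = 29.
That leaves D = 7.

A=29, B=5, C=4, D=7, E=14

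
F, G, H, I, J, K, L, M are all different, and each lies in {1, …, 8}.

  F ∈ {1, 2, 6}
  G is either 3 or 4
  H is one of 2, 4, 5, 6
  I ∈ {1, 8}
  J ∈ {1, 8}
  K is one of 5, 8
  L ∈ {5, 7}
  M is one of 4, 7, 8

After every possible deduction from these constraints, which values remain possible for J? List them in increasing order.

Among the 8 variables, 3 fits only G (and all 8 values in {1, 2, 3, 4, 5, 6, 7, 8} must be used), so G = 3.
I and J between them cover only {1, 8} — a naked pair. Remove those values from F, K, M.
K has just one choice, so K = 5. So H, L can't be 5.
L's domain is down to {7}, so L = 7. So M can't be 7.
M's domain is down to {4}, so M = 4. So H can't be 4.
No further eliminations apply; J can still be any of 1, 8.

1, 8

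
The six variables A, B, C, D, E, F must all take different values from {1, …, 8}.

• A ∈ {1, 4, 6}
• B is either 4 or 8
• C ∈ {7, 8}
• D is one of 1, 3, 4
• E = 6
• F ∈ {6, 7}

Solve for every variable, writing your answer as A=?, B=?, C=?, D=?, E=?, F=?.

E must be 6 (only option left). Strike 6 from A, F.
F has just one choice, so F = 7. Eliminate 7 elsewhere: C.
C's domain is down to {8}, so C = 8. Strike 8 from B.
That leaves B = 4. So A, D can't be 4.
That leaves A = 1. Strike 1 from D.
That leaves D = 3.

A=1, B=4, C=8, D=3, E=6, F=7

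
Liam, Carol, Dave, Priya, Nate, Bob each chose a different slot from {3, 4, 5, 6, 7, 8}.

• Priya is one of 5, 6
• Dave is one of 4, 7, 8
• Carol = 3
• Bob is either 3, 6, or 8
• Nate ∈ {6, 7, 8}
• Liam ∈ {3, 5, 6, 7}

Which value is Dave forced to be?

Carol's domain is down to {3}, so Carol = 3. So Liam, Bob can't be 3.
Among the 5 still-open variables, 4 fits only Dave (and all 5 values in {4, 5, 6, 7, 8} must be used), so Dave = 4.

4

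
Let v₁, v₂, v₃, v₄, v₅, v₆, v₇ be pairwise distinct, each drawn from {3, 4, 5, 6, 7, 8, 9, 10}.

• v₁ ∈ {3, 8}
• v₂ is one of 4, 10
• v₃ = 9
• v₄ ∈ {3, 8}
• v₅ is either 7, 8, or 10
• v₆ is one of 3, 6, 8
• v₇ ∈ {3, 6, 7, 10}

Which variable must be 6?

v₃ has just one choice, so v₃ = 9.
The 6 still-open variables draw from only 6 values {3, 4, 6, 7, 8, 10}, so each is used; only v₂ can be 4, hence v₂ = 4.
v₁ and v₄ share exactly the 2 values {3, 8}; by pigeonhole those values go to them, so strike 3, 8 from v₅, v₆, v₇.
So 6 goes to v₆.

v₆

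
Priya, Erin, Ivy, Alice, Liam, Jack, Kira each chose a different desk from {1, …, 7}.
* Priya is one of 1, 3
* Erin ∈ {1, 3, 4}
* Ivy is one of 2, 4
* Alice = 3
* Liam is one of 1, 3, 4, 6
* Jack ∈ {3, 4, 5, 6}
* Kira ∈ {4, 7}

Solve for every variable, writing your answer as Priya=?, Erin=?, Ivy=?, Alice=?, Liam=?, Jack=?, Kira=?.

Alice must be 3 (only option left). Eliminate 3 elsewhere: Priya, Erin, Liam, Jack.
Priya's domain is down to {1}, so Priya = 1. So Erin, Liam can't be 1.
Erin has just one choice, so Erin = 4. So Ivy, Liam, Jack, Kira can't be 4.
Ivy has just one choice, so Ivy = 2.
Liam has just one choice, so Liam = 6. Remove 6 from Jack.
Jack has just one choice, so Jack = 5.
That leaves Kira = 7.

Priya=1, Erin=4, Ivy=2, Alice=3, Liam=6, Jack=5, Kira=7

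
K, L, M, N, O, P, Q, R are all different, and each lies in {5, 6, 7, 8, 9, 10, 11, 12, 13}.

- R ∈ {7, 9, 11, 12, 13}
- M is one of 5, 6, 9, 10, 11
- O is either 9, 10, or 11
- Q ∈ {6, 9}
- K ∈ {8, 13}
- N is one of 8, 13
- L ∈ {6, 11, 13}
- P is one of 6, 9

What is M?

K and N share exactly the 2 values {8, 13}; by pigeonhole those values go to them, so strike 8, 13 from L, R.
P and Q share exactly the 2 values {6, 9}; by pigeonhole those values go to them, so strike 6, 9 from L, M, O, R.
L must be 11 (only option left). Eliminate 11 elsewhere: M, O, R.
That leaves O = 10. Remove 10 from M.
So M = 5.

5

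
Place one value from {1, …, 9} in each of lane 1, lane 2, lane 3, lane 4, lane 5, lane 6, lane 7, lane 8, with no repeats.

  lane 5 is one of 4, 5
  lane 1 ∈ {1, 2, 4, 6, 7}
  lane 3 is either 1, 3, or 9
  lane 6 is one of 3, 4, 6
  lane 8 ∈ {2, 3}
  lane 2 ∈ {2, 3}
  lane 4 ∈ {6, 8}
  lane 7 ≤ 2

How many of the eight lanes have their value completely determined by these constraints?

2

lane 2 and lane 8 between them cover only {2, 3} — a naked pair. Remove those values from lane 1, lane 3, lane 6, lane 7.
lane 7 must be 1 (only option left). So lane 1, lane 3 can't be 1.
That leaves lane 3 = 9.
Determined: lane 3=9, lane 7=1. The other lanes each still have more than one consistent value. That makes 2.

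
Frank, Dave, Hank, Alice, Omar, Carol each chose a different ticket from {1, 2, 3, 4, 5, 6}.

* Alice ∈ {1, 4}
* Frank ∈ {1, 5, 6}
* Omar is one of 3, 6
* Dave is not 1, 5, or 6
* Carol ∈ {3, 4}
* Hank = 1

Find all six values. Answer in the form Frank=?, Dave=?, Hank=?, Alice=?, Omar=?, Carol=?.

Frank=5, Dave=2, Hank=1, Alice=4, Omar=6, Carol=3

Hank has just one choice, so Hank = 1. Strike 1 from Frank, Alice.
Alice must be 4 (only option left). So Dave, Carol can't be 4.
Carol's domain is down to {3}, so Carol = 3. So Dave, Omar can't be 3.
Dave has just one choice, so Dave = 2.
Omar has just one choice, so Omar = 6. So Frank can't be 6.
Frank's domain is down to {5}, so Frank = 5.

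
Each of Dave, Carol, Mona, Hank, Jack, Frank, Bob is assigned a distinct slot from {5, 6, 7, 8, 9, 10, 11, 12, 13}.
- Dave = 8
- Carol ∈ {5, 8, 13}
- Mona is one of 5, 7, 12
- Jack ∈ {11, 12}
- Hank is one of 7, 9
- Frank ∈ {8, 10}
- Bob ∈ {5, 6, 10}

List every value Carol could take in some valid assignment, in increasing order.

5, 13

Dave has just one choice, so Dave = 8. Strike 8 from Carol, Frank.
Frank's domain is down to {10}, so Frank = 10. Remove 10 from Bob.
No further eliminations apply; Carol can still be any of 5, 13.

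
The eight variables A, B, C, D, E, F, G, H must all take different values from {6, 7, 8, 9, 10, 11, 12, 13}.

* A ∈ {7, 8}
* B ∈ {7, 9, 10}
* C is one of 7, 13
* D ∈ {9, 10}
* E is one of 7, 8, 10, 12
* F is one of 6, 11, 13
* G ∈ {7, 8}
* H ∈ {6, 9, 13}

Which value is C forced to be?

13

Among the 8 variables, 11 fits only F (and all 8 values in {6, 7, 8, 9, 10, 11, 12, 13} must be used), so F = 11.
Among the 7 still-open variables, 6 fits only H (and all 7 values in {6, 7, 8, 9, 10, 12, 13} must be used), so H = 6.
The 6 still-open variables together cover exactly {7, 8, 9, 10, 12, 13} — 6 values for 6 variables — and 12 appears only in E's list, so E = 12.
The 5 still-open variables draw from only 5 values {7, 8, 9, 10, 13}, so each is used; only C can be 13, hence C = 13.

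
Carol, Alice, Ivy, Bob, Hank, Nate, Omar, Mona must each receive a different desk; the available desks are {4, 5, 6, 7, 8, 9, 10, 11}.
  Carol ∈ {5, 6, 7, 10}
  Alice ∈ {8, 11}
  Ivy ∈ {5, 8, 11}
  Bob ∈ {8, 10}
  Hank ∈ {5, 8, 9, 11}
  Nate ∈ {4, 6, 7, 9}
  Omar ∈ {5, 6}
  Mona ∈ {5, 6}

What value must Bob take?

10

The 8 variables together cover exactly {4, 5, 6, 7, 8, 9, 10, 11} — 8 values for 8 variables — and 4 appears only in Nate's list, so Nate = 4.
The 7 still-open variables draw from only 7 values {5, 6, 7, 8, 9, 10, 11}, so each is used; only Carol can be 7, hence Carol = 7.
Among the 6 still-open variables, 9 fits only Hank (and all 6 values in {5, 6, 8, 9, 10, 11} must be used), so Hank = 9.
Among the 5 still-open variables, 10 fits only Bob (and all 5 values in {5, 6, 8, 10, 11} must be used), so Bob = 10.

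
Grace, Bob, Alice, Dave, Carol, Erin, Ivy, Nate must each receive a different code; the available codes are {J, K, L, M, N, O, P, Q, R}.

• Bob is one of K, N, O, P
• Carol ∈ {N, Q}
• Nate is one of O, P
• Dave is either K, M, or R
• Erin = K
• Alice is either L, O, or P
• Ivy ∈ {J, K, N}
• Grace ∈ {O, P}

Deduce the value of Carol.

Erin's domain is down to {K}, so Erin = K. Remove K from Bob, Dave, Ivy.
Grace and Nate share exactly the 2 values {O, P}; by pigeonhole those values go to them, so strike O, P from Bob, Alice.
That leaves Bob = N. Eliminate N elsewhere: Carol, Ivy.
So Carol = Q.

Q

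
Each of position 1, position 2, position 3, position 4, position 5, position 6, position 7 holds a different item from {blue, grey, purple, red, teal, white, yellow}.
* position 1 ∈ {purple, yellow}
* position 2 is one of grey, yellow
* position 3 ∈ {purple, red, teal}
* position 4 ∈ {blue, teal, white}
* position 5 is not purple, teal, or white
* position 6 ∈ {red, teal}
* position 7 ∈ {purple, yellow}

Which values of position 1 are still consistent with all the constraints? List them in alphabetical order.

purple, yellow

The 7 variables draw from only 7 values {blue, grey, purple, red, teal, white, yellow}, so each is used; only position 4 can be white, hence position 4 = white.
The 6 still-open variables draw from only 6 values {blue, grey, purple, red, teal, yellow}, so each is used; only position 5 can be blue, hence position 5 = blue.
The 5 still-open variables draw from only 5 values {grey, purple, red, teal, yellow}, so each is used; only position 2 can be grey, hence position 2 = grey.
position 1 and position 7 share exactly the 2 values {purple, yellow}; by pigeonhole those values go to them, so strike purple, yellow from position 3.
No further eliminations apply; position 1 can still be any of purple, yellow.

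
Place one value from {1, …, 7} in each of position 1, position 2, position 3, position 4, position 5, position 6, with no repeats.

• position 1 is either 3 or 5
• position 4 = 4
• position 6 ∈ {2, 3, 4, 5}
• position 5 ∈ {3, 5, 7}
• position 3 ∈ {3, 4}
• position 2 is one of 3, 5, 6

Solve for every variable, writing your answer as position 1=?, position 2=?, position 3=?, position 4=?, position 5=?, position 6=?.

position 1=5, position 2=6, position 3=3, position 4=4, position 5=7, position 6=2

position 4's domain is down to {4}, so position 4 = 4. Strike 4 from position 3, position 6.
position 3's domain is down to {3}, so position 3 = 3. So position 1, position 2, position 5, position 6 can't be 3.
position 1 has just one choice, so position 1 = 5. Eliminate 5 elsewhere: position 2, position 5, position 6.
position 2 has just one choice, so position 2 = 6.
position 5's domain is down to {7}, so position 5 = 7.
That leaves position 6 = 2.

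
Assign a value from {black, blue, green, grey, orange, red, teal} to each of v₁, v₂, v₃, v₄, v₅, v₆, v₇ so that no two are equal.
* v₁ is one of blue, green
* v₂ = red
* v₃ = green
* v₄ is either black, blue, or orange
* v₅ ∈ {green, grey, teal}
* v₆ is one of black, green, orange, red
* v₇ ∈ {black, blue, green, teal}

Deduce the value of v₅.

v₂'s domain is down to {red}, so v₂ = red. Strike red from v₆.
v₃ must be green (only option left). Remove green from v₁, v₅, v₆, v₇.
That leaves v₁ = blue. Eliminate blue elsewhere: v₄, v₇.
The 4 still-open variables together cover exactly {black, grey, orange, teal} — 4 values for 4 variables — and grey appears only in v₅'s list, so v₅ = grey.

grey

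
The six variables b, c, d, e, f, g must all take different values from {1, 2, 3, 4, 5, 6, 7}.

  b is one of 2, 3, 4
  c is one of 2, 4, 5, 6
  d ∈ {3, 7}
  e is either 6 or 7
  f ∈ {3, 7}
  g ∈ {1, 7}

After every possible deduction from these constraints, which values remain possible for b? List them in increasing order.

2, 4

The 2 variables d and f are confined to {3, 7}, which locks those values in; drop them from b, e, g.
That leaves e = 6. Eliminate 6 elsewhere: c.
g must be 1 (only option left).
No further eliminations apply; b can still be any of 2, 4.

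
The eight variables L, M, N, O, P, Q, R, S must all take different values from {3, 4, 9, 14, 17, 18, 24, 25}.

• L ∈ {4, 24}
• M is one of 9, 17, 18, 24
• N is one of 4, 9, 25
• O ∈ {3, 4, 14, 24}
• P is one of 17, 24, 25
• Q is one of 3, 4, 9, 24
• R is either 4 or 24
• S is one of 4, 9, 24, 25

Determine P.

17

The 8 variables together cover exactly {3, 4, 9, 14, 17, 18, 24, 25} — 8 values for 8 variables — and 14 appears only in O's list, so O = 14.
The 7 still-open variables draw from only 7 values {3, 4, 9, 17, 18, 24, 25}, so each is used; only Q can be 3, hence Q = 3.
Among the 6 still-open variables, 18 fits only M (and all 6 values in {4, 9, 17, 18, 24, 25} must be used), so M = 18.
The 5 still-open variables draw from only 5 values {4, 9, 17, 24, 25}, so each is used; only P can be 17, hence P = 17.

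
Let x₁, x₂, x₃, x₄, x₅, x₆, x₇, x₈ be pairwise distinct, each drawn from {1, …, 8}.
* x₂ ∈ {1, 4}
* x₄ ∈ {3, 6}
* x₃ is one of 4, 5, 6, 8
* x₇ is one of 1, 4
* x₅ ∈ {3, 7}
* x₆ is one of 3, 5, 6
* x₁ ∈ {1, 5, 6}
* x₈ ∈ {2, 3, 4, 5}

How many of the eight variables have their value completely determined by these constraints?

3

The 8 variables together cover exactly {1, 2, 3, 4, 5, 6, 7, 8} — 8 values for 8 variables — and 2 appears only in x₈'s list, so x₈ = 2.
The 7 still-open variables draw from only 7 values {1, 3, 4, 5, 6, 7, 8}, so each is used; only x₅ can be 7, hence x₅ = 7.
The 6 still-open variables draw from only 6 values {1, 3, 4, 5, 6, 8}, so each is used; only x₃ can be 8, hence x₃ = 8.
The 2 variables x₂ and x₇ are confined to {1, 4}, which locks those values in; drop them from x₁.
Determined: x₃=8, x₅=7, x₈=2. The other variables each still have more than one consistent value. That makes 3.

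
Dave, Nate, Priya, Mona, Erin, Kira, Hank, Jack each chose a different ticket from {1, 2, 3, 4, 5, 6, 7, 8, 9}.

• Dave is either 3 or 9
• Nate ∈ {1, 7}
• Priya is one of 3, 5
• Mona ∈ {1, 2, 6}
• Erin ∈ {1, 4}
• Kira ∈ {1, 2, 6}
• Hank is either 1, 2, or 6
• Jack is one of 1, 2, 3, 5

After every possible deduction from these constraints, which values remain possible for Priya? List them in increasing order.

3, 5

The 8 variables draw from only 8 values {1, 2, 3, 4, 5, 6, 7, 9}, so each is used; only Erin can be 4, hence Erin = 4.
The 7 still-open variables draw from only 7 values {1, 2, 3, 5, 6, 7, 9}, so each is used; only Nate can be 7, hence Nate = 7.
The 6 still-open variables together cover exactly {1, 2, 3, 5, 6, 9} — 6 values for 6 variables — and 9 appears only in Dave's list, so Dave = 9.
The 3 variables Mona, Kira, Hank are confined to {1, 2, 6}, which locks those values in; drop them from Jack.
No further eliminations apply; Priya can still be any of 3, 5.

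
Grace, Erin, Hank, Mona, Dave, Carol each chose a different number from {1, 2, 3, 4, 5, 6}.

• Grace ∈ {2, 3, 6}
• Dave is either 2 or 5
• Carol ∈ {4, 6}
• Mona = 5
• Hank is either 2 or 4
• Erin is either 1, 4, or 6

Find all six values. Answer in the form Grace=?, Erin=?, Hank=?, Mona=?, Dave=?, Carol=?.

Mona must be 5 (only option left). Remove 5 from Dave.
Dave must be 2 (only option left). Remove 2 from Grace, Hank.
That leaves Hank = 4. Remove 4 from Erin, Carol.
Carol has just one choice, so Carol = 6. Strike 6 from Grace, Erin.
Grace's domain is down to {3}, so Grace = 3.
Erin must be 1 (only option left).

Grace=3, Erin=1, Hank=4, Mona=5, Dave=2, Carol=6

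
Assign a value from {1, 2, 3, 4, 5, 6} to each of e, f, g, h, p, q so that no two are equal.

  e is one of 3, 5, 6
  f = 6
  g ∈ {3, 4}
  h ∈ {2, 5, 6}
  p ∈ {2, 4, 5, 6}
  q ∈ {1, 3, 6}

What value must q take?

1

f's domain is down to {6}, so f = 6. Eliminate 6 elsewhere: e, h, p, q.
The 5 still-open variables together cover exactly {1, 2, 3, 4, 5} — 5 values for 5 variables — and 1 appears only in q's list, so q = 1.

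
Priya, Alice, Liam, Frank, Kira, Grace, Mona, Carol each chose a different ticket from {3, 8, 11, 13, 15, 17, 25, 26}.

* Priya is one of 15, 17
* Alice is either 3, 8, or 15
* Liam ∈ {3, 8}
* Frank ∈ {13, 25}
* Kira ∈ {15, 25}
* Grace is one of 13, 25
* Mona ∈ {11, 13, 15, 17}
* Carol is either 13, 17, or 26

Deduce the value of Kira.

The 8 variables draw from only 8 values {3, 8, 11, 13, 15, 17, 25, 26}, so each is used; only Mona can be 11, hence Mona = 11.
The 7 still-open variables together cover exactly {3, 8, 13, 15, 17, 25, 26} — 7 values for 7 variables — and 26 appears only in Carol's list, so Carol = 26.
The 6 still-open variables together cover exactly {3, 8, 13, 15, 17, 25} — 6 values for 6 variables — and 17 appears only in Priya's list, so Priya = 17.
Frank and Grace between them cover only {13, 25} — a naked pair. Remove those values from Kira.
So Kira = 15.

15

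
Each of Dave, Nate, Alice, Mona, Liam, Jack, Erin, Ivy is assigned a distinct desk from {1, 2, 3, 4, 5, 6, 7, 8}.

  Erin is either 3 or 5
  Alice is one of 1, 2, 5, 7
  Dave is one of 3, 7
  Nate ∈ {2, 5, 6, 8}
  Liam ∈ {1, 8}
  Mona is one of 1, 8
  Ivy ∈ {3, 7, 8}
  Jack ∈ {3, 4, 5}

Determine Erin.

The 8 variables together cover exactly {1, 2, 3, 4, 5, 6, 7, 8} — 8 values for 8 variables — and 4 appears only in Jack's list, so Jack = 4.
Among the 7 still-open variables, 6 fits only Nate (and all 7 values in {1, 2, 3, 5, 6, 7, 8} must be used), so Nate = 6.
The 6 still-open variables together cover exactly {1, 2, 3, 5, 7, 8} — 6 values for 6 variables — and 2 appears only in Alice's list, so Alice = 2.
The 5 still-open variables together cover exactly {1, 3, 5, 7, 8} — 5 values for 5 variables — and 5 appears only in Erin's list, so Erin = 5.

5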